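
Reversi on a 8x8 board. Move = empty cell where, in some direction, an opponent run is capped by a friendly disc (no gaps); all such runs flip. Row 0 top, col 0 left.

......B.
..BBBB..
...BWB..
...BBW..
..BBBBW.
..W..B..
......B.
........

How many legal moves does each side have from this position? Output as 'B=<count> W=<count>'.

-- B to move --
(2,6): flips 1 -> legal
(3,6): flips 1 -> legal
(3,7): flips 1 -> legal
(4,1): no bracket -> illegal
(4,7): flips 1 -> legal
(5,1): no bracket -> illegal
(5,3): no bracket -> illegal
(5,6): no bracket -> illegal
(5,7): flips 3 -> legal
(6,1): flips 1 -> legal
(6,2): flips 1 -> legal
(6,3): no bracket -> illegal
B mobility = 7
-- W to move --
(0,1): no bracket -> illegal
(0,2): flips 1 -> legal
(0,3): no bracket -> illegal
(0,4): flips 1 -> legal
(0,5): flips 2 -> legal
(0,7): no bracket -> illegal
(1,1): no bracket -> illegal
(1,6): flips 3 -> legal
(1,7): no bracket -> illegal
(2,1): no bracket -> illegal
(2,2): flips 1 -> legal
(2,6): flips 1 -> legal
(3,1): no bracket -> illegal
(3,2): flips 3 -> legal
(3,6): no bracket -> illegal
(4,1): flips 4 -> legal
(5,1): flips 2 -> legal
(5,3): flips 1 -> legal
(5,4): flips 2 -> legal
(5,6): no bracket -> illegal
(5,7): no bracket -> illegal
(6,4): flips 1 -> legal
(6,5): flips 2 -> legal
(6,7): no bracket -> illegal
(7,5): no bracket -> illegal
(7,6): no bracket -> illegal
(7,7): no bracket -> illegal
W mobility = 13

Answer: B=7 W=13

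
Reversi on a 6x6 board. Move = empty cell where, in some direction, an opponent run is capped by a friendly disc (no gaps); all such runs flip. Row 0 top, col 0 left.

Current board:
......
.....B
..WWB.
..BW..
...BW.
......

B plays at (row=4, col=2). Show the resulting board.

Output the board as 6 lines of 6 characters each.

Place B at (4,2); scan 8 dirs for brackets.
Dir NW: first cell '.' (not opp) -> no flip
Dir N: first cell 'B' (not opp) -> no flip
Dir NE: opp run (3,3) capped by B -> flip
Dir W: first cell '.' (not opp) -> no flip
Dir E: first cell 'B' (not opp) -> no flip
Dir SW: first cell '.' (not opp) -> no flip
Dir S: first cell '.' (not opp) -> no flip
Dir SE: first cell '.' (not opp) -> no flip
All flips: (3,3)

Answer: ......
.....B
..WWB.
..BB..
..BBW.
......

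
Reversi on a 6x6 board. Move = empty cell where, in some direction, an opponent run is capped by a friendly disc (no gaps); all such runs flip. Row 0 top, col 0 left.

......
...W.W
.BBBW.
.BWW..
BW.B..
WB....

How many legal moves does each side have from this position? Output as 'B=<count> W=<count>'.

-- B to move --
(0,2): no bracket -> illegal
(0,3): flips 1 -> legal
(0,4): flips 1 -> legal
(0,5): no bracket -> illegal
(1,2): no bracket -> illegal
(1,4): no bracket -> illegal
(2,5): flips 1 -> legal
(3,0): no bracket -> illegal
(3,4): flips 2 -> legal
(3,5): no bracket -> illegal
(4,2): flips 2 -> legal
(4,4): flips 1 -> legal
(5,2): no bracket -> illegal
B mobility = 6
-- W to move --
(1,0): flips 1 -> legal
(1,1): flips 3 -> legal
(1,2): flips 1 -> legal
(1,4): flips 1 -> legal
(2,0): flips 3 -> legal
(3,0): flips 2 -> legal
(3,4): no bracket -> illegal
(4,2): no bracket -> illegal
(4,4): no bracket -> illegal
(5,2): flips 1 -> legal
(5,3): flips 1 -> legal
(5,4): flips 1 -> legal
W mobility = 9

Answer: B=6 W=9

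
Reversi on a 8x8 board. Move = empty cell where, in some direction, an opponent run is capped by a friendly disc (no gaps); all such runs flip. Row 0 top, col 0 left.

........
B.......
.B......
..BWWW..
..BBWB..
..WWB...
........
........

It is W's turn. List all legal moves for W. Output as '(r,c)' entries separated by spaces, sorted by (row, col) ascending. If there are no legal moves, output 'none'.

(0,0): no bracket -> illegal
(0,1): no bracket -> illegal
(1,1): no bracket -> illegal
(1,2): no bracket -> illegal
(2,0): no bracket -> illegal
(2,2): flips 2 -> legal
(2,3): no bracket -> illegal
(3,0): no bracket -> illegal
(3,1): flips 2 -> legal
(3,6): no bracket -> illegal
(4,1): flips 2 -> legal
(4,6): flips 1 -> legal
(5,1): flips 1 -> legal
(5,5): flips 2 -> legal
(5,6): flips 1 -> legal
(6,3): no bracket -> illegal
(6,4): flips 1 -> legal
(6,5): no bracket -> illegal

Answer: (2,2) (3,1) (4,1) (4,6) (5,1) (5,5) (5,6) (6,4)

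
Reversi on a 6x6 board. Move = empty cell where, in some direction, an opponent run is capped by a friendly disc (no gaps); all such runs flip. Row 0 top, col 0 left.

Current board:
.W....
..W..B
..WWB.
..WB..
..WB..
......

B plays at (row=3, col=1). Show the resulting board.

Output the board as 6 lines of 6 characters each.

Place B at (3,1); scan 8 dirs for brackets.
Dir NW: first cell '.' (not opp) -> no flip
Dir N: first cell '.' (not opp) -> no flip
Dir NE: opp run (2,2), next='.' -> no flip
Dir W: first cell '.' (not opp) -> no flip
Dir E: opp run (3,2) capped by B -> flip
Dir SW: first cell '.' (not opp) -> no flip
Dir S: first cell '.' (not opp) -> no flip
Dir SE: opp run (4,2), next='.' -> no flip
All flips: (3,2)

Answer: .W....
..W..B
..WWB.
.BBB..
..WB..
......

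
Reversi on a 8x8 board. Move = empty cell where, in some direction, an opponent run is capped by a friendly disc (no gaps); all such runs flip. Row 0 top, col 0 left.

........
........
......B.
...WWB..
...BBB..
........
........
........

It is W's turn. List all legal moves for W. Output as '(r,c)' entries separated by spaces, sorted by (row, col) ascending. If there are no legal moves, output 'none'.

Answer: (3,6) (5,2) (5,3) (5,4) (5,5) (5,6)

Derivation:
(1,5): no bracket -> illegal
(1,6): no bracket -> illegal
(1,7): no bracket -> illegal
(2,4): no bracket -> illegal
(2,5): no bracket -> illegal
(2,7): no bracket -> illegal
(3,2): no bracket -> illegal
(3,6): flips 1 -> legal
(3,7): no bracket -> illegal
(4,2): no bracket -> illegal
(4,6): no bracket -> illegal
(5,2): flips 1 -> legal
(5,3): flips 1 -> legal
(5,4): flips 1 -> legal
(5,5): flips 1 -> legal
(5,6): flips 1 -> legal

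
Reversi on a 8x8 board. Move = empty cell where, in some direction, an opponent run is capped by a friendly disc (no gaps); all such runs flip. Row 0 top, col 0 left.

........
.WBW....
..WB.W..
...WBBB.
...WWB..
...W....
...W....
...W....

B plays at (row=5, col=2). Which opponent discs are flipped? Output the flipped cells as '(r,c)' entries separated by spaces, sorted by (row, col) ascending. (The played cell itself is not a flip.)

Answer: (4,3)

Derivation:
Dir NW: first cell '.' (not opp) -> no flip
Dir N: first cell '.' (not opp) -> no flip
Dir NE: opp run (4,3) capped by B -> flip
Dir W: first cell '.' (not opp) -> no flip
Dir E: opp run (5,3), next='.' -> no flip
Dir SW: first cell '.' (not opp) -> no flip
Dir S: first cell '.' (not opp) -> no flip
Dir SE: opp run (6,3), next='.' -> no flip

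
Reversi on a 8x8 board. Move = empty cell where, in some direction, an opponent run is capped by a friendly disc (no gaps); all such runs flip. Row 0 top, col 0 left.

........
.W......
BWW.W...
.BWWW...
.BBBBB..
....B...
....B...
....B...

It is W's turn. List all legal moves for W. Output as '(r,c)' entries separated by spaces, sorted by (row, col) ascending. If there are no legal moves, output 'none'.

(1,0): no bracket -> illegal
(3,0): flips 1 -> legal
(3,5): no bracket -> illegal
(3,6): no bracket -> illegal
(4,0): flips 1 -> legal
(4,6): no bracket -> illegal
(5,0): flips 1 -> legal
(5,1): flips 3 -> legal
(5,2): flips 2 -> legal
(5,3): flips 1 -> legal
(5,5): flips 1 -> legal
(5,6): flips 1 -> legal
(6,3): no bracket -> illegal
(6,5): flips 2 -> legal
(7,3): no bracket -> illegal
(7,5): no bracket -> illegal

Answer: (3,0) (4,0) (5,0) (5,1) (5,2) (5,3) (5,5) (5,6) (6,5)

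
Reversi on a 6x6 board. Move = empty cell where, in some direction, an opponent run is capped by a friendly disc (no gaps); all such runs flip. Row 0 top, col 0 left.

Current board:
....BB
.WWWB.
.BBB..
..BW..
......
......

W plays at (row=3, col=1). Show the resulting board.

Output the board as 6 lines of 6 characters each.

Place W at (3,1); scan 8 dirs for brackets.
Dir NW: first cell '.' (not opp) -> no flip
Dir N: opp run (2,1) capped by W -> flip
Dir NE: opp run (2,2) capped by W -> flip
Dir W: first cell '.' (not opp) -> no flip
Dir E: opp run (3,2) capped by W -> flip
Dir SW: first cell '.' (not opp) -> no flip
Dir S: first cell '.' (not opp) -> no flip
Dir SE: first cell '.' (not opp) -> no flip
All flips: (2,1) (2,2) (3,2)

Answer: ....BB
.WWWB.
.WWB..
.WWW..
......
......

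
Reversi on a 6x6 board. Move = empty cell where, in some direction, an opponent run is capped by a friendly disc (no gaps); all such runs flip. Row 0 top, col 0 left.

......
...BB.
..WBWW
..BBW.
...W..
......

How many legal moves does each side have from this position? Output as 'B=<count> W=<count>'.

Answer: B=10 W=8

Derivation:
-- B to move --
(1,1): flips 1 -> legal
(1,2): flips 1 -> legal
(1,5): flips 1 -> legal
(2,1): flips 1 -> legal
(3,1): flips 1 -> legal
(3,5): flips 2 -> legal
(4,2): no bracket -> illegal
(4,4): flips 2 -> legal
(4,5): flips 1 -> legal
(5,2): no bracket -> illegal
(5,3): flips 1 -> legal
(5,4): flips 1 -> legal
B mobility = 10
-- W to move --
(0,2): flips 1 -> legal
(0,3): flips 4 -> legal
(0,4): flips 2 -> legal
(0,5): no bracket -> illegal
(1,2): flips 1 -> legal
(1,5): no bracket -> illegal
(2,1): flips 1 -> legal
(3,1): flips 2 -> legal
(4,1): no bracket -> illegal
(4,2): flips 2 -> legal
(4,4): flips 1 -> legal
W mobility = 8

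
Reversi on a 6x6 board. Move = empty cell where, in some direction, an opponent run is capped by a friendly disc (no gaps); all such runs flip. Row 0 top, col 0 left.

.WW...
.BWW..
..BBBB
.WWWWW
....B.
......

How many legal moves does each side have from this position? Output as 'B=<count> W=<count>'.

Answer: B=8 W=9

Derivation:
-- B to move --
(0,0): no bracket -> illegal
(0,3): flips 1 -> legal
(0,4): flips 1 -> legal
(1,0): no bracket -> illegal
(1,4): flips 2 -> legal
(2,0): no bracket -> illegal
(2,1): no bracket -> illegal
(3,0): no bracket -> illegal
(4,0): flips 1 -> legal
(4,1): flips 1 -> legal
(4,2): flips 2 -> legal
(4,3): flips 2 -> legal
(4,5): flips 2 -> legal
B mobility = 8
-- W to move --
(0,0): flips 2 -> legal
(1,0): flips 1 -> legal
(1,4): flips 2 -> legal
(1,5): flips 2 -> legal
(2,0): flips 1 -> legal
(2,1): flips 1 -> legal
(4,3): no bracket -> illegal
(4,5): no bracket -> illegal
(5,3): flips 1 -> legal
(5,4): flips 1 -> legal
(5,5): flips 1 -> legal
W mobility = 9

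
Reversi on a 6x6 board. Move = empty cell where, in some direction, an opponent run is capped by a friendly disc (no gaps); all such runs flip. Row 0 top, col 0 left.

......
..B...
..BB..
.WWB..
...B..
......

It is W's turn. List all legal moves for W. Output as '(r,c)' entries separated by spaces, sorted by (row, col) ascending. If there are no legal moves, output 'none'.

(0,1): no bracket -> illegal
(0,2): flips 2 -> legal
(0,3): no bracket -> illegal
(1,1): no bracket -> illegal
(1,3): flips 1 -> legal
(1,4): flips 1 -> legal
(2,1): no bracket -> illegal
(2,4): no bracket -> illegal
(3,4): flips 1 -> legal
(4,2): no bracket -> illegal
(4,4): no bracket -> illegal
(5,2): no bracket -> illegal
(5,3): no bracket -> illegal
(5,4): flips 1 -> legal

Answer: (0,2) (1,3) (1,4) (3,4) (5,4)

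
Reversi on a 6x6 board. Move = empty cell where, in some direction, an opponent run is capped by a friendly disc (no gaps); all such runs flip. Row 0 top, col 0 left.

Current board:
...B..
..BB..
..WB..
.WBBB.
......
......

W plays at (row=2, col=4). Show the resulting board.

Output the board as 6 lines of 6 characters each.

Place W at (2,4); scan 8 dirs for brackets.
Dir NW: opp run (1,3), next='.' -> no flip
Dir N: first cell '.' (not opp) -> no flip
Dir NE: first cell '.' (not opp) -> no flip
Dir W: opp run (2,3) capped by W -> flip
Dir E: first cell '.' (not opp) -> no flip
Dir SW: opp run (3,3), next='.' -> no flip
Dir S: opp run (3,4), next='.' -> no flip
Dir SE: first cell '.' (not opp) -> no flip
All flips: (2,3)

Answer: ...B..
..BB..
..WWW.
.WBBB.
......
......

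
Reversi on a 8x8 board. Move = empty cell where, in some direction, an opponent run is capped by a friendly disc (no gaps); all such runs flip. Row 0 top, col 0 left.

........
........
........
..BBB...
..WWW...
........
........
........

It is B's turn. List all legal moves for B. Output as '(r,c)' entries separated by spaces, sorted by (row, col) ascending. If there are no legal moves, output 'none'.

(3,1): no bracket -> illegal
(3,5): no bracket -> illegal
(4,1): no bracket -> illegal
(4,5): no bracket -> illegal
(5,1): flips 1 -> legal
(5,2): flips 2 -> legal
(5,3): flips 1 -> legal
(5,4): flips 2 -> legal
(5,5): flips 1 -> legal

Answer: (5,1) (5,2) (5,3) (5,4) (5,5)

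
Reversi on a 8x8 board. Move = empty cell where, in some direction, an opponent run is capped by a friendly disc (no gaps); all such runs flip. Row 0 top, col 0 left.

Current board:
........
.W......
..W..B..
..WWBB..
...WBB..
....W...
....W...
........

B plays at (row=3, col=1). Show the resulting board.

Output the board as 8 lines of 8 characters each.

Place B at (3,1); scan 8 dirs for brackets.
Dir NW: first cell '.' (not opp) -> no flip
Dir N: first cell '.' (not opp) -> no flip
Dir NE: opp run (2,2), next='.' -> no flip
Dir W: first cell '.' (not opp) -> no flip
Dir E: opp run (3,2) (3,3) capped by B -> flip
Dir SW: first cell '.' (not opp) -> no flip
Dir S: first cell '.' (not opp) -> no flip
Dir SE: first cell '.' (not opp) -> no flip
All flips: (3,2) (3,3)

Answer: ........
.W......
..W..B..
.BBBBB..
...WBB..
....W...
....W...
........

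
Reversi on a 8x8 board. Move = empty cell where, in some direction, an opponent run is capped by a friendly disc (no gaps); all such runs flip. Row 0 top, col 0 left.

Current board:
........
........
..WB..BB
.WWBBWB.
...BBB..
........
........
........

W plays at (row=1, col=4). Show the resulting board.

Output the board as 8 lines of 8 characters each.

Answer: ........
....W...
..WW..BB
.WWBBWB.
...BBB..
........
........
........

Derivation:
Place W at (1,4); scan 8 dirs for brackets.
Dir NW: first cell '.' (not opp) -> no flip
Dir N: first cell '.' (not opp) -> no flip
Dir NE: first cell '.' (not opp) -> no flip
Dir W: first cell '.' (not opp) -> no flip
Dir E: first cell '.' (not opp) -> no flip
Dir SW: opp run (2,3) capped by W -> flip
Dir S: first cell '.' (not opp) -> no flip
Dir SE: first cell '.' (not opp) -> no flip
All flips: (2,3)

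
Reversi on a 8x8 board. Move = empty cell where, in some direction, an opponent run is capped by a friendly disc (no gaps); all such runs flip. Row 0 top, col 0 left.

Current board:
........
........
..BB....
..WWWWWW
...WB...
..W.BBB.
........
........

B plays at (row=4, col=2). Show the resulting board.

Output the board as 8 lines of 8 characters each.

Answer: ........
........
..BB....
..BWWWWW
..BBB...
..W.BBB.
........
........

Derivation:
Place B at (4,2); scan 8 dirs for brackets.
Dir NW: first cell '.' (not opp) -> no flip
Dir N: opp run (3,2) capped by B -> flip
Dir NE: opp run (3,3), next='.' -> no flip
Dir W: first cell '.' (not opp) -> no flip
Dir E: opp run (4,3) capped by B -> flip
Dir SW: first cell '.' (not opp) -> no flip
Dir S: opp run (5,2), next='.' -> no flip
Dir SE: first cell '.' (not opp) -> no flip
All flips: (3,2) (4,3)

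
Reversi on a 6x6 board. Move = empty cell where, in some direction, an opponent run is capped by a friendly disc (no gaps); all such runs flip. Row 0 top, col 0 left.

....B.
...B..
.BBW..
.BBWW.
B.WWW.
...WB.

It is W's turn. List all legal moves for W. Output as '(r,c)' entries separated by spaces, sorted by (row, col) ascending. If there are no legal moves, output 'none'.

(0,2): no bracket -> illegal
(0,3): flips 1 -> legal
(0,5): no bracket -> illegal
(1,0): flips 2 -> legal
(1,1): flips 1 -> legal
(1,2): flips 2 -> legal
(1,4): no bracket -> illegal
(1,5): no bracket -> illegal
(2,0): flips 3 -> legal
(2,4): no bracket -> illegal
(3,0): flips 2 -> legal
(4,1): flips 1 -> legal
(4,5): no bracket -> illegal
(5,0): no bracket -> illegal
(5,1): no bracket -> illegal
(5,5): flips 1 -> legal

Answer: (0,3) (1,0) (1,1) (1,2) (2,0) (3,0) (4,1) (5,5)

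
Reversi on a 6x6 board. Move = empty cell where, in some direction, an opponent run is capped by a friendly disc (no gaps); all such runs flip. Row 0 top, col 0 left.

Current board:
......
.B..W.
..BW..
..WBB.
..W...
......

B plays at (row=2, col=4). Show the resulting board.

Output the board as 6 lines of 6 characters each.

Place B at (2,4); scan 8 dirs for brackets.
Dir NW: first cell '.' (not opp) -> no flip
Dir N: opp run (1,4), next='.' -> no flip
Dir NE: first cell '.' (not opp) -> no flip
Dir W: opp run (2,3) capped by B -> flip
Dir E: first cell '.' (not opp) -> no flip
Dir SW: first cell 'B' (not opp) -> no flip
Dir S: first cell 'B' (not opp) -> no flip
Dir SE: first cell '.' (not opp) -> no flip
All flips: (2,3)

Answer: ......
.B..W.
..BBB.
..WBB.
..W...
......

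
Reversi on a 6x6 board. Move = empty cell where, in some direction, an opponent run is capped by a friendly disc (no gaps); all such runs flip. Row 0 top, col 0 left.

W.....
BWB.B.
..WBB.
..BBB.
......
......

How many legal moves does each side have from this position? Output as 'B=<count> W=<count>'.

-- B to move --
(0,1): no bracket -> illegal
(0,2): no bracket -> illegal
(1,3): no bracket -> illegal
(2,0): no bracket -> illegal
(2,1): flips 1 -> legal
(3,1): no bracket -> illegal
B mobility = 1
-- W to move --
(0,1): no bracket -> illegal
(0,2): flips 1 -> legal
(0,3): no bracket -> illegal
(0,4): no bracket -> illegal
(0,5): no bracket -> illegal
(1,3): flips 1 -> legal
(1,5): no bracket -> illegal
(2,0): flips 1 -> legal
(2,1): no bracket -> illegal
(2,5): flips 2 -> legal
(3,1): no bracket -> illegal
(3,5): no bracket -> illegal
(4,1): no bracket -> illegal
(4,2): flips 1 -> legal
(4,3): no bracket -> illegal
(4,4): flips 1 -> legal
(4,5): no bracket -> illegal
W mobility = 6

Answer: B=1 W=6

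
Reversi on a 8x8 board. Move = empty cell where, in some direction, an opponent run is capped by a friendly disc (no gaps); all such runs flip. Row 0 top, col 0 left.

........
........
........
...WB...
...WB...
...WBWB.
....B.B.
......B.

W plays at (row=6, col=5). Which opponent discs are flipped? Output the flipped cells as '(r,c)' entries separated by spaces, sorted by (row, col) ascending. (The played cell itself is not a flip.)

Dir NW: opp run (5,4) capped by W -> flip
Dir N: first cell 'W' (not opp) -> no flip
Dir NE: opp run (5,6), next='.' -> no flip
Dir W: opp run (6,4), next='.' -> no flip
Dir E: opp run (6,6), next='.' -> no flip
Dir SW: first cell '.' (not opp) -> no flip
Dir S: first cell '.' (not opp) -> no flip
Dir SE: opp run (7,6), next=edge -> no flip

Answer: (5,4)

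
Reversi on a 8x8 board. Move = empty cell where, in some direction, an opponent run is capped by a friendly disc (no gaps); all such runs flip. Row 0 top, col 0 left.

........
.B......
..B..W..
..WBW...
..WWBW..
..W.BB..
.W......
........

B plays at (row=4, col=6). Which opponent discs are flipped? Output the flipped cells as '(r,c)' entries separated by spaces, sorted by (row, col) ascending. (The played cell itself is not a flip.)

Dir NW: first cell '.' (not opp) -> no flip
Dir N: first cell '.' (not opp) -> no flip
Dir NE: first cell '.' (not opp) -> no flip
Dir W: opp run (4,5) capped by B -> flip
Dir E: first cell '.' (not opp) -> no flip
Dir SW: first cell 'B' (not opp) -> no flip
Dir S: first cell '.' (not opp) -> no flip
Dir SE: first cell '.' (not opp) -> no flip

Answer: (4,5)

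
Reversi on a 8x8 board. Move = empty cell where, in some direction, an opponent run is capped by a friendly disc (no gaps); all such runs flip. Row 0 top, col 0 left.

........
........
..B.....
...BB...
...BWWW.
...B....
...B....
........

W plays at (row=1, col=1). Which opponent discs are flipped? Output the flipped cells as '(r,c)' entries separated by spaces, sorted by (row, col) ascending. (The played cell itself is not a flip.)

Dir NW: first cell '.' (not opp) -> no flip
Dir N: first cell '.' (not opp) -> no flip
Dir NE: first cell '.' (not opp) -> no flip
Dir W: first cell '.' (not opp) -> no flip
Dir E: first cell '.' (not opp) -> no flip
Dir SW: first cell '.' (not opp) -> no flip
Dir S: first cell '.' (not opp) -> no flip
Dir SE: opp run (2,2) (3,3) capped by W -> flip

Answer: (2,2) (3,3)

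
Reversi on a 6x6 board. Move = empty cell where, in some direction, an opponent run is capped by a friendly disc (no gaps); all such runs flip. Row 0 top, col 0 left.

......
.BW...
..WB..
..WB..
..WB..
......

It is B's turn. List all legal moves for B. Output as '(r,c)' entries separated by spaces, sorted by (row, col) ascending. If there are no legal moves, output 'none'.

(0,1): flips 1 -> legal
(0,2): no bracket -> illegal
(0,3): no bracket -> illegal
(1,3): flips 1 -> legal
(2,1): flips 2 -> legal
(3,1): flips 1 -> legal
(4,1): flips 2 -> legal
(5,1): flips 1 -> legal
(5,2): no bracket -> illegal
(5,3): no bracket -> illegal

Answer: (0,1) (1,3) (2,1) (3,1) (4,1) (5,1)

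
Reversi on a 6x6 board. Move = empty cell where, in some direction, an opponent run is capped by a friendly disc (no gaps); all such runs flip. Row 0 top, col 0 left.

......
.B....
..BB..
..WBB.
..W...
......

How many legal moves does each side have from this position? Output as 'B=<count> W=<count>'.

-- B to move --
(2,1): no bracket -> illegal
(3,1): flips 1 -> legal
(4,1): flips 1 -> legal
(4,3): no bracket -> illegal
(5,1): flips 1 -> legal
(5,2): flips 2 -> legal
(5,3): no bracket -> illegal
B mobility = 4
-- W to move --
(0,0): no bracket -> illegal
(0,1): no bracket -> illegal
(0,2): no bracket -> illegal
(1,0): no bracket -> illegal
(1,2): flips 1 -> legal
(1,3): no bracket -> illegal
(1,4): flips 1 -> legal
(2,0): no bracket -> illegal
(2,1): no bracket -> illegal
(2,4): flips 1 -> legal
(2,5): no bracket -> illegal
(3,1): no bracket -> illegal
(3,5): flips 2 -> legal
(4,3): no bracket -> illegal
(4,4): no bracket -> illegal
(4,5): no bracket -> illegal
W mobility = 4

Answer: B=4 W=4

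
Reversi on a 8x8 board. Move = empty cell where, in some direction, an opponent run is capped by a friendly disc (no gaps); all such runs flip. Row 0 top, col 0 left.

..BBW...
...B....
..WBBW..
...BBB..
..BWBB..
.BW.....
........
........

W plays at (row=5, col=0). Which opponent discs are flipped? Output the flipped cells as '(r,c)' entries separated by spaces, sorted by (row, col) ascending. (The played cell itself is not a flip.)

Answer: (5,1)

Derivation:
Dir NW: edge -> no flip
Dir N: first cell '.' (not opp) -> no flip
Dir NE: first cell '.' (not opp) -> no flip
Dir W: edge -> no flip
Dir E: opp run (5,1) capped by W -> flip
Dir SW: edge -> no flip
Dir S: first cell '.' (not opp) -> no flip
Dir SE: first cell '.' (not opp) -> no flip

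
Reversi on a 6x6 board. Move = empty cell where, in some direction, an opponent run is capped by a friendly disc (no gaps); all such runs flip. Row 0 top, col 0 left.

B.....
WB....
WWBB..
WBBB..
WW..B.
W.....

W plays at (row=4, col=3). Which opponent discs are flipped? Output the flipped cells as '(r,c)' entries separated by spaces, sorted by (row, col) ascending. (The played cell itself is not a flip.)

Answer: (3,2)

Derivation:
Dir NW: opp run (3,2) capped by W -> flip
Dir N: opp run (3,3) (2,3), next='.' -> no flip
Dir NE: first cell '.' (not opp) -> no flip
Dir W: first cell '.' (not opp) -> no flip
Dir E: opp run (4,4), next='.' -> no flip
Dir SW: first cell '.' (not opp) -> no flip
Dir S: first cell '.' (not opp) -> no flip
Dir SE: first cell '.' (not opp) -> no flip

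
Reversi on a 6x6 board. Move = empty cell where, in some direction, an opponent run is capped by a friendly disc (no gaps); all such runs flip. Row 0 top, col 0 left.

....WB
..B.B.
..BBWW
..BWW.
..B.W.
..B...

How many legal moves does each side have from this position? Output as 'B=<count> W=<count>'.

-- B to move --
(0,3): flips 1 -> legal
(1,3): no bracket -> illegal
(1,5): flips 2 -> legal
(3,5): flips 2 -> legal
(4,3): flips 1 -> legal
(4,5): flips 1 -> legal
(5,3): no bracket -> illegal
(5,4): flips 3 -> legal
(5,5): flips 2 -> legal
B mobility = 7
-- W to move --
(0,1): flips 2 -> legal
(0,2): no bracket -> illegal
(0,3): flips 1 -> legal
(1,1): flips 1 -> legal
(1,3): flips 1 -> legal
(1,5): no bracket -> illegal
(2,1): flips 2 -> legal
(3,1): flips 1 -> legal
(4,1): no bracket -> illegal
(4,3): no bracket -> illegal
(5,1): flips 1 -> legal
(5,3): no bracket -> illegal
W mobility = 7

Answer: B=7 W=7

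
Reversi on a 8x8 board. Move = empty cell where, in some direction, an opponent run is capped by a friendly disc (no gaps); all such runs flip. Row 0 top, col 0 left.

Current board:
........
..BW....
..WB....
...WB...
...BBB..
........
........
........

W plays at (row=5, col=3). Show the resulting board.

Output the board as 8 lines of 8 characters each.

Answer: ........
..BW....
..WB....
...WB...
...WBB..
...W....
........
........

Derivation:
Place W at (5,3); scan 8 dirs for brackets.
Dir NW: first cell '.' (not opp) -> no flip
Dir N: opp run (4,3) capped by W -> flip
Dir NE: opp run (4,4), next='.' -> no flip
Dir W: first cell '.' (not opp) -> no flip
Dir E: first cell '.' (not opp) -> no flip
Dir SW: first cell '.' (not opp) -> no flip
Dir S: first cell '.' (not opp) -> no flip
Dir SE: first cell '.' (not opp) -> no flip
All flips: (4,3)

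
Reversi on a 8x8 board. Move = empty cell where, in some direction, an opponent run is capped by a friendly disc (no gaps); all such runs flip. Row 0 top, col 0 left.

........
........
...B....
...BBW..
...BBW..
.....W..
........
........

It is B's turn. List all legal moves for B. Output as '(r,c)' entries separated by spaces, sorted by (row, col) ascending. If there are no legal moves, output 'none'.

(2,4): no bracket -> illegal
(2,5): no bracket -> illegal
(2,6): flips 1 -> legal
(3,6): flips 1 -> legal
(4,6): flips 1 -> legal
(5,4): no bracket -> illegal
(5,6): flips 1 -> legal
(6,4): no bracket -> illegal
(6,5): no bracket -> illegal
(6,6): flips 1 -> legal

Answer: (2,6) (3,6) (4,6) (5,6) (6,6)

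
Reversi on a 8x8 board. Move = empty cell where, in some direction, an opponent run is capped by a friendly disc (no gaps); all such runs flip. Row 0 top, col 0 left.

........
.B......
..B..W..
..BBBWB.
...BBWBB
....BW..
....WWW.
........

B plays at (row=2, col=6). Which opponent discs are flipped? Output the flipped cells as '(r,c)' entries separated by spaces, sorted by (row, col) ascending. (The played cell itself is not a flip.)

Dir NW: first cell '.' (not opp) -> no flip
Dir N: first cell '.' (not opp) -> no flip
Dir NE: first cell '.' (not opp) -> no flip
Dir W: opp run (2,5), next='.' -> no flip
Dir E: first cell '.' (not opp) -> no flip
Dir SW: opp run (3,5) capped by B -> flip
Dir S: first cell 'B' (not opp) -> no flip
Dir SE: first cell '.' (not opp) -> no flip

Answer: (3,5)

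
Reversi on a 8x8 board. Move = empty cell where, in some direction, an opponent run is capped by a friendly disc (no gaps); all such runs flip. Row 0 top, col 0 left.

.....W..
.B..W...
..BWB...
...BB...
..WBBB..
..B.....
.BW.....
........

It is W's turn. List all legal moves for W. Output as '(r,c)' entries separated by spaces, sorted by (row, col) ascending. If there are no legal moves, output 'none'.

Answer: (1,5) (2,1) (2,5) (4,6) (5,3) (5,4) (5,6) (6,0)

Derivation:
(0,0): no bracket -> illegal
(0,1): no bracket -> illegal
(0,2): no bracket -> illegal
(1,0): no bracket -> illegal
(1,2): no bracket -> illegal
(1,3): no bracket -> illegal
(1,5): flips 2 -> legal
(2,0): no bracket -> illegal
(2,1): flips 1 -> legal
(2,5): flips 1 -> legal
(3,1): no bracket -> illegal
(3,2): no bracket -> illegal
(3,5): no bracket -> illegal
(3,6): no bracket -> illegal
(4,1): no bracket -> illegal
(4,6): flips 3 -> legal
(5,0): no bracket -> illegal
(5,1): no bracket -> illegal
(5,3): flips 2 -> legal
(5,4): flips 3 -> legal
(5,5): no bracket -> illegal
(5,6): flips 2 -> legal
(6,0): flips 1 -> legal
(6,3): no bracket -> illegal
(7,0): no bracket -> illegal
(7,1): no bracket -> illegal
(7,2): no bracket -> illegal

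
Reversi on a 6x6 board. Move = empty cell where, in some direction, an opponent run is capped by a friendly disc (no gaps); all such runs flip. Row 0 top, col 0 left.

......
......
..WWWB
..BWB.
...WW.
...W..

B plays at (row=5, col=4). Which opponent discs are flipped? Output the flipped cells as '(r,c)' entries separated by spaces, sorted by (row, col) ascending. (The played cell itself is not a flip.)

Dir NW: opp run (4,3) capped by B -> flip
Dir N: opp run (4,4) capped by B -> flip
Dir NE: first cell '.' (not opp) -> no flip
Dir W: opp run (5,3), next='.' -> no flip
Dir E: first cell '.' (not opp) -> no flip
Dir SW: edge -> no flip
Dir S: edge -> no flip
Dir SE: edge -> no flip

Answer: (4,3) (4,4)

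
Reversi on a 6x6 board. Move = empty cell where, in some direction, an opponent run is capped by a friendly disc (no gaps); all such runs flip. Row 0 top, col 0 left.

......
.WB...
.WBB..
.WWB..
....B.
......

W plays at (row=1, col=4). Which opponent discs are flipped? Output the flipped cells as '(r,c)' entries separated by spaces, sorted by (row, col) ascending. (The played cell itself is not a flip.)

Dir NW: first cell '.' (not opp) -> no flip
Dir N: first cell '.' (not opp) -> no flip
Dir NE: first cell '.' (not opp) -> no flip
Dir W: first cell '.' (not opp) -> no flip
Dir E: first cell '.' (not opp) -> no flip
Dir SW: opp run (2,3) capped by W -> flip
Dir S: first cell '.' (not opp) -> no flip
Dir SE: first cell '.' (not opp) -> no flip

Answer: (2,3)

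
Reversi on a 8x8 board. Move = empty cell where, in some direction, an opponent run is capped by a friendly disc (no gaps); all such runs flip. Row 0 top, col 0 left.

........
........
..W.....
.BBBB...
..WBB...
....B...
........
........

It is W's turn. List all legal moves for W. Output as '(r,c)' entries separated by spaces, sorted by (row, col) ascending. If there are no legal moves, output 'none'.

Answer: (2,0) (2,4) (4,0) (4,5) (5,5)

Derivation:
(2,0): flips 1 -> legal
(2,1): no bracket -> illegal
(2,3): no bracket -> illegal
(2,4): flips 1 -> legal
(2,5): no bracket -> illegal
(3,0): no bracket -> illegal
(3,5): no bracket -> illegal
(4,0): flips 1 -> legal
(4,1): no bracket -> illegal
(4,5): flips 2 -> legal
(5,2): no bracket -> illegal
(5,3): no bracket -> illegal
(5,5): flips 2 -> legal
(6,3): no bracket -> illegal
(6,4): no bracket -> illegal
(6,5): no bracket -> illegal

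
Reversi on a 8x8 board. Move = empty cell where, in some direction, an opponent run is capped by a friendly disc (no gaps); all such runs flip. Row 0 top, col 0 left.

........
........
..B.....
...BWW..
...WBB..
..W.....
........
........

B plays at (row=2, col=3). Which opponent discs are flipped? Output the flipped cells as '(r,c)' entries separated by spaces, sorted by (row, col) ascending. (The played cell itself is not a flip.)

Dir NW: first cell '.' (not opp) -> no flip
Dir N: first cell '.' (not opp) -> no flip
Dir NE: first cell '.' (not opp) -> no flip
Dir W: first cell 'B' (not opp) -> no flip
Dir E: first cell '.' (not opp) -> no flip
Dir SW: first cell '.' (not opp) -> no flip
Dir S: first cell 'B' (not opp) -> no flip
Dir SE: opp run (3,4) capped by B -> flip

Answer: (3,4)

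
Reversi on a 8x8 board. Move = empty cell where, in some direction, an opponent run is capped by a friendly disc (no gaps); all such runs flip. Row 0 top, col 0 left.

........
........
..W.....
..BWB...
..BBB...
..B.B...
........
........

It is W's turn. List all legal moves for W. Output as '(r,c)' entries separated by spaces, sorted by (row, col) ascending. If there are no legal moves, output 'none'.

Answer: (3,1) (3,5) (5,1) (5,3) (5,5) (6,2)

Derivation:
(2,1): no bracket -> illegal
(2,3): no bracket -> illegal
(2,4): no bracket -> illegal
(2,5): no bracket -> illegal
(3,1): flips 1 -> legal
(3,5): flips 1 -> legal
(4,1): no bracket -> illegal
(4,5): no bracket -> illegal
(5,1): flips 1 -> legal
(5,3): flips 1 -> legal
(5,5): flips 1 -> legal
(6,1): no bracket -> illegal
(6,2): flips 3 -> legal
(6,3): no bracket -> illegal
(6,4): no bracket -> illegal
(6,5): no bracket -> illegal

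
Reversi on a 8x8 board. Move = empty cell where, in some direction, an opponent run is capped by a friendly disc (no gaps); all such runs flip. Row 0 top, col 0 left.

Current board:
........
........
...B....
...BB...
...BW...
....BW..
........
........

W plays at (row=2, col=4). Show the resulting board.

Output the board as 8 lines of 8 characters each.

Answer: ........
........
...BW...
...BW...
...BW...
....BW..
........
........

Derivation:
Place W at (2,4); scan 8 dirs for brackets.
Dir NW: first cell '.' (not opp) -> no flip
Dir N: first cell '.' (not opp) -> no flip
Dir NE: first cell '.' (not opp) -> no flip
Dir W: opp run (2,3), next='.' -> no flip
Dir E: first cell '.' (not opp) -> no flip
Dir SW: opp run (3,3), next='.' -> no flip
Dir S: opp run (3,4) capped by W -> flip
Dir SE: first cell '.' (not opp) -> no flip
All flips: (3,4)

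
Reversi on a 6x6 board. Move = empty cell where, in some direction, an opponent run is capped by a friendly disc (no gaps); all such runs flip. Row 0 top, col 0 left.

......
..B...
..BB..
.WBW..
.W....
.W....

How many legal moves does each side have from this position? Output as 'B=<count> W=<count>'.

Answer: B=6 W=3

Derivation:
-- B to move --
(2,0): no bracket -> illegal
(2,1): no bracket -> illegal
(2,4): no bracket -> illegal
(3,0): flips 1 -> legal
(3,4): flips 1 -> legal
(4,0): flips 1 -> legal
(4,2): no bracket -> illegal
(4,3): flips 1 -> legal
(4,4): flips 1 -> legal
(5,0): flips 1 -> legal
(5,2): no bracket -> illegal
B mobility = 6
-- W to move --
(0,1): no bracket -> illegal
(0,2): no bracket -> illegal
(0,3): no bracket -> illegal
(1,1): flips 1 -> legal
(1,3): flips 2 -> legal
(1,4): flips 2 -> legal
(2,1): no bracket -> illegal
(2,4): no bracket -> illegal
(3,4): no bracket -> illegal
(4,2): no bracket -> illegal
(4,3): no bracket -> illegal
W mobility = 3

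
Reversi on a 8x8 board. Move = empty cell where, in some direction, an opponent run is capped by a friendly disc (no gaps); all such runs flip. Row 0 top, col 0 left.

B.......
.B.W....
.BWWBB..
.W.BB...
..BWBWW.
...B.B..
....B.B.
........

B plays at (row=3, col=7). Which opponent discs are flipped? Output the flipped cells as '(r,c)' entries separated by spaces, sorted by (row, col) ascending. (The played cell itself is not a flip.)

Answer: (4,6)

Derivation:
Dir NW: first cell '.' (not opp) -> no flip
Dir N: first cell '.' (not opp) -> no flip
Dir NE: edge -> no flip
Dir W: first cell '.' (not opp) -> no flip
Dir E: edge -> no flip
Dir SW: opp run (4,6) capped by B -> flip
Dir S: first cell '.' (not opp) -> no flip
Dir SE: edge -> no flip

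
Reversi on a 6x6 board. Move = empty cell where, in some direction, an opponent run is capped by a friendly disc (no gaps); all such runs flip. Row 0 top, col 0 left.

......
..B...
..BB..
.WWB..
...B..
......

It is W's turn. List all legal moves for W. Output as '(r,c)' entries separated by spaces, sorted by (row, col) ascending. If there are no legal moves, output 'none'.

Answer: (0,2) (1,3) (1,4) (3,4) (5,4)

Derivation:
(0,1): no bracket -> illegal
(0,2): flips 2 -> legal
(0,3): no bracket -> illegal
(1,1): no bracket -> illegal
(1,3): flips 1 -> legal
(1,4): flips 1 -> legal
(2,1): no bracket -> illegal
(2,4): no bracket -> illegal
(3,4): flips 1 -> legal
(4,2): no bracket -> illegal
(4,4): no bracket -> illegal
(5,2): no bracket -> illegal
(5,3): no bracket -> illegal
(5,4): flips 1 -> legal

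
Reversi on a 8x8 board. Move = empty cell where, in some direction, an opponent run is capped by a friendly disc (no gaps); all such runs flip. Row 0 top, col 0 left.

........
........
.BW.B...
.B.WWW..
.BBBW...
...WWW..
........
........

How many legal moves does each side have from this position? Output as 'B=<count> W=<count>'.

-- B to move --
(1,1): no bracket -> illegal
(1,2): no bracket -> illegal
(1,3): flips 1 -> legal
(2,3): flips 2 -> legal
(2,5): flips 1 -> legal
(2,6): no bracket -> illegal
(3,2): no bracket -> illegal
(3,6): no bracket -> illegal
(4,5): flips 1 -> legal
(4,6): flips 1 -> legal
(5,2): no bracket -> illegal
(5,6): no bracket -> illegal
(6,2): no bracket -> illegal
(6,3): flips 1 -> legal
(6,4): flips 4 -> legal
(6,5): flips 1 -> legal
(6,6): no bracket -> illegal
B mobility = 8
-- W to move --
(1,0): no bracket -> illegal
(1,1): no bracket -> illegal
(1,2): no bracket -> illegal
(1,3): flips 1 -> legal
(1,4): flips 1 -> legal
(1,5): flips 1 -> legal
(2,0): flips 3 -> legal
(2,3): no bracket -> illegal
(2,5): no bracket -> illegal
(3,0): no bracket -> illegal
(3,2): flips 1 -> legal
(4,0): flips 4 -> legal
(5,0): no bracket -> illegal
(5,1): flips 1 -> legal
(5,2): flips 1 -> legal
W mobility = 8

Answer: B=8 W=8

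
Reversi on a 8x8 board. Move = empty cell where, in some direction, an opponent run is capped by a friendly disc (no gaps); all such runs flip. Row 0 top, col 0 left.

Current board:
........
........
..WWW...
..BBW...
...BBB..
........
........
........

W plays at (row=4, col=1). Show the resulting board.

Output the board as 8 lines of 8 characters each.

Place W at (4,1); scan 8 dirs for brackets.
Dir NW: first cell '.' (not opp) -> no flip
Dir N: first cell '.' (not opp) -> no flip
Dir NE: opp run (3,2) capped by W -> flip
Dir W: first cell '.' (not opp) -> no flip
Dir E: first cell '.' (not opp) -> no flip
Dir SW: first cell '.' (not opp) -> no flip
Dir S: first cell '.' (not opp) -> no flip
Dir SE: first cell '.' (not opp) -> no flip
All flips: (3,2)

Answer: ........
........
..WWW...
..WBW...
.W.BBB..
........
........
........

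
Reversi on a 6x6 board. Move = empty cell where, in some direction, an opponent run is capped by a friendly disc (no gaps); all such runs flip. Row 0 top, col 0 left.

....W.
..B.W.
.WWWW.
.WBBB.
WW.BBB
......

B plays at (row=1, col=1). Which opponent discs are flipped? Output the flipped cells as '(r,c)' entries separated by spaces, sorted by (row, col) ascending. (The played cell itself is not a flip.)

Dir NW: first cell '.' (not opp) -> no flip
Dir N: first cell '.' (not opp) -> no flip
Dir NE: first cell '.' (not opp) -> no flip
Dir W: first cell '.' (not opp) -> no flip
Dir E: first cell 'B' (not opp) -> no flip
Dir SW: first cell '.' (not opp) -> no flip
Dir S: opp run (2,1) (3,1) (4,1), next='.' -> no flip
Dir SE: opp run (2,2) capped by B -> flip

Answer: (2,2)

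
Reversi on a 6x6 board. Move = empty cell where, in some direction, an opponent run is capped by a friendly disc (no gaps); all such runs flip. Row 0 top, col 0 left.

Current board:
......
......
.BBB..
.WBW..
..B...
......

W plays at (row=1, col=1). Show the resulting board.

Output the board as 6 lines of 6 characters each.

Place W at (1,1); scan 8 dirs for brackets.
Dir NW: first cell '.' (not opp) -> no flip
Dir N: first cell '.' (not opp) -> no flip
Dir NE: first cell '.' (not opp) -> no flip
Dir W: first cell '.' (not opp) -> no flip
Dir E: first cell '.' (not opp) -> no flip
Dir SW: first cell '.' (not opp) -> no flip
Dir S: opp run (2,1) capped by W -> flip
Dir SE: opp run (2,2) capped by W -> flip
All flips: (2,1) (2,2)

Answer: ......
.W....
.WWB..
.WBW..
..B...
......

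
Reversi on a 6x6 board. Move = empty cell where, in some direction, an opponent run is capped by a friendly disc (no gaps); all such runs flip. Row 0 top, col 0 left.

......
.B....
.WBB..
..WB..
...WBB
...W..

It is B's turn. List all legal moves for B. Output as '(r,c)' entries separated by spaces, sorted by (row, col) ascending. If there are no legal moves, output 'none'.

(1,0): no bracket -> illegal
(1,2): no bracket -> illegal
(2,0): flips 1 -> legal
(3,0): no bracket -> illegal
(3,1): flips 2 -> legal
(3,4): no bracket -> illegal
(4,1): flips 1 -> legal
(4,2): flips 2 -> legal
(5,2): no bracket -> illegal
(5,4): no bracket -> illegal

Answer: (2,0) (3,1) (4,1) (4,2)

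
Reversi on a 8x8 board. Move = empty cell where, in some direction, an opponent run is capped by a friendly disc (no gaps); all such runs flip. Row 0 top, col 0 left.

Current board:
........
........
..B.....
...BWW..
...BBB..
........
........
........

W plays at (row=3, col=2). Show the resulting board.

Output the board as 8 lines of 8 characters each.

Answer: ........
........
..B.....
..WWWW..
...BBB..
........
........
........

Derivation:
Place W at (3,2); scan 8 dirs for brackets.
Dir NW: first cell '.' (not opp) -> no flip
Dir N: opp run (2,2), next='.' -> no flip
Dir NE: first cell '.' (not opp) -> no flip
Dir W: first cell '.' (not opp) -> no flip
Dir E: opp run (3,3) capped by W -> flip
Dir SW: first cell '.' (not opp) -> no flip
Dir S: first cell '.' (not opp) -> no flip
Dir SE: opp run (4,3), next='.' -> no flip
All flips: (3,3)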